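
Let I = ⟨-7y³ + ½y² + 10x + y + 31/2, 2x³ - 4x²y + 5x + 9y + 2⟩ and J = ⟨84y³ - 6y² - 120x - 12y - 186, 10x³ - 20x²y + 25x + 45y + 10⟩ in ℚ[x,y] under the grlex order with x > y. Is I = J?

Yes, the ideals are equal.

For a fixed monomial order, each ideal has a unique reduced Gröbner basis; comparing bases decides equality.
Buchberger on the first generating set:
f_1 = -7y³ + ½y² + 10x + y + 31/2, LT = y³.
f_2 = 2x³ - 4x²y + 5x + 9y + 2, LT = x³.

The S-polynomials (S(f_1,f_2)) all reduce to 0 modulo the current basis, so we have a Gröbner basis.
Inter-reduce: drop elements whose leading term is divisible by another's, tail-reduce, and make monic.
Reduced Gröbner basis: {x³ - 2x²y + 5/2x + 9/2y + 1, y³ - 1/14y² - 10/7x - 1/7y - 31/14}.

Buchberger on the second generating set:
h_1 = 84y³ - 6y² - 120x - 12y - 186, LT = y³.
h_2 = 10x³ - 20x²y + 25x + 45y + 10, LT = x³.

The S-polynomials (S(h_1,h_2)) all reduce to 0 modulo the current basis, so we have a Gröbner basis.
Inter-reduce: drop elements whose leading term is divisible by another's, tail-reduce, and make monic.
Reduced Gröbner basis: {x³ - 2x²y + 5/2x + 9/2y + 1, y³ - 1/14y² - 10/7x - 1/7y - 31/14}.

These coincide, so the ideals are equal.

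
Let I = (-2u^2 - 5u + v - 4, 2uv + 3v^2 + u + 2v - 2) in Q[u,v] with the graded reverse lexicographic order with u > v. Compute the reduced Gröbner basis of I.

f_1 = -2u^2 - 5u + v - 4, LT = u^2.
f_2 = 2uv + 3v^2 + u + 2v - 2, LT = uv.

S(f_1,f_2): lcm = u^2v. S = -3/2uv^2 - 1/2u^2 + 3/2uv - 1/2v^2 + u + 2v.
  leading term uv^2: subtract (-3/4v)·f_2 from -3/2uv^2 - 1/2u^2 + 3/2uv - 1/2v^2 + u + 2v → 9/4v^3 - 1/2u^2 + 9/4uv + v^2 + u + 1/2v
  leading term v^3: no divisor's leading term divides it; move 9/4v^3 to the remainder.
  leading term u^2: subtract (1/4)·f_1 from -1/2u^2 + 9/4uv + v^2 + u + 1/2v → 9/4uv + v^2 + 9/4u + 1/4v + 1
  leading term uv: subtract (9/8)·f_2 from 9/4uv + v^2 + 9/4u + 1/4v + 1 → -19/8v^2 + 9/8u - 2v + 13/4
  leading term v^2: no divisor's leading term divides it; move -19/8v^2 to the remainder.
  leading term u: no divisor's leading term divides it; move 9/8u to the remainder.
  leading term v: no divisor's leading term divides it; move -2v to the remainder.
  leading term 1: no divisor's leading term divides it; move 13/4 to the remainder.
  remainder 9/4v^3 - 19/8v^2 + 9/8u - 2v + 13/4 ≠ 0; add g_3 = 9/4v^3 - 19/8v^2 + 9/8u - 2v + 13/4 to the basis.

The other S-polynomials (S(f_1,g_3), S(f_2,g_3)) all reduce to 0 modulo the current basis, so we have a Gröbner basis.

G = {v^3 - 19/18v^2 + 1/2u - 8/9v + 13/9, u^2 + 5/2u - 1/2v + 2, uv + 3/2v^2 + 1/2u + v - 1}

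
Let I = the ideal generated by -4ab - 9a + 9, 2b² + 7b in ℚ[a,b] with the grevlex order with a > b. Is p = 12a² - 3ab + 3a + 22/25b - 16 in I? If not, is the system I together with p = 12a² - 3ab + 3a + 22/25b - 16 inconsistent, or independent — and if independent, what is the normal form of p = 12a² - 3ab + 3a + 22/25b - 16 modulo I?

Adjoining 12a² - 3ab + 3a + 22/25b - 16 makes the ideal the whole ring: the system is inconsistent.

First compute the reduced Gröbner basis of I by Buchberger's algorithm.
f_1 = -4ab - 9a + 9, LT = ab.
f_2 = 2b² + 7b, LT = b².

S(f_1,f_2): lcm = ab². S = -5/4ab - 9/4b.
  reduce S modulo (f_1, f_2):
  remainder 45/16a - 9/4b - 45/16 ≠ 0; add h_3 = 45/16a - 9/4b - 45/16 to the basis.

The other S-polynomials (S(f_1,h_3), S(f_2,h_3)) all reduce to 0 modulo the current basis, so we have a Gröbner basis.
Inter-reduce: drop elements whose leading term is divisible by another's, tail-reduce, and make monic.
Reduced Gröbner basis: {b² + 7/2b, a - ⅘b - 1}.
Label its elements g_1 = b² + 7/2b, g_2 = a - ⅘b - 1.

Reduce p = 12a² - 3ab + 3a + 22/25b - 16 modulo G:
  leading term a²: subtract (12a)·g_2 from 12a² - 3ab + 3a + 22/25b - 16 → 33/5ab + 15a + 22/25b - 16
  leading term ab: subtract (33/5b)·g_2 from 33/5ab + 15a + 22/25b - 16 → 132/25b² + 15a + 187/25b - 16
  leading term b²: subtract (132/25)·g_1 from 132/25b² + 15a + 187/25b - 16 → 15a - 11b - 16
  leading term a: subtract (15)·g_2 from 15a - 11b - 16 → b - 1
  leading term b: no divisor's leading term divides it; move b to the remainder.
  leading term 1: no divisor's leading term divides it; move -1 to the remainder.
  normal form = b - 1.
The normal form is nonzero, so p ∉ I. Since p minus its normal form lies in I, I + (p) = I + (r) where r = b - 1; decide whether this ideal is the whole ring.
Run Buchberger on G together with r (pairs among the g_i already reduce to 0 since G is a Gröbner basis):
g_1 = b² + 7/2b, LT = b².
g_2 = a - ⅘b - 1, LT = a.
r = b - 1, LT = b.

S(g_1,r): lcm = b². S = 9/2b.
  reduce S modulo (g_1, g_2, r):
  remainder 9/2 ≠ 0; add m_4 = 9/2 to the basis.

The other S-polynomials (S(g_1,g_2), S(g_2,r), S(g_1,m_4), S(g_2,m_4), S(r,m_4)) all reduce to 0 modulo the current basis, so we have a Gröbner basis.
Inter-reduce: drop elements whose leading term is divisible by another's, tail-reduce, and make monic.
Reduced Gröbner basis: {1}.
The reduced Gröbner basis of I + (p) is {1}: the ideal is the whole ring, so the enlarged system has no common solution — adjoining p is inconsistent.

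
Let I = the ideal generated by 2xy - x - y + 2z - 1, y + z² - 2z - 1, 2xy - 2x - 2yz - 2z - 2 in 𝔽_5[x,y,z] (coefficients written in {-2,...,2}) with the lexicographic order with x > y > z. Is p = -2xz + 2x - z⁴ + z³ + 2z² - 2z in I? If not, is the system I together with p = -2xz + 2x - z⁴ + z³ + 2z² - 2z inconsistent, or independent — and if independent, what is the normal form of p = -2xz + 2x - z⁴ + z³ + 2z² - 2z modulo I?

-2xz + 2x - z⁴ + z³ + 2z² - 2z lies in I (it reduces to 0).

First compute the reduced Gröbner basis of I by Buchberger's algorithm.
f_1 = 2xy - x - y + 2z - 1, LT = xy.
f_2 = y + z² - 2z - 1, LT = y.
f_3 = 2xy - 2x - 2yz - 2z - 2, LT = xy.

S(f_1,f_2): lcm = xy. S = -xz² + 2xz - 2x + 2y + z + 2.
  leading term xz²: no divisor's leading term divides it; move -xz² to the remainder.
  leading term xz: no divisor's leading term divides it; move 2xz to the remainder.
  leading term x: no divisor's leading term divides it; move -2x to the remainder.
  leading term y: subtract (2)·f_2 from 2y + z + 2 → -2z² - 1
  leading term z²: no divisor's leading term divides it; move -2z² to the remainder.
  leading term 1: no divisor's leading term divides it; move -1 to the remainder.
  remainder -xz² + 2xz - 2x - 2z² - 1 ≠ 0; add h_4 = -xz² + 2xz - 2x - 2z² - 1 to the basis.

S(f_1,f_3): lcm = xy. S = -2x + yz + 2y + 2z - 2.
  leading term x: no divisor's leading term divides it; move -2x to the remainder.
  leading term yz: subtract (z)·f_2 from yz + 2y + 2z - 2 → 2y - z³ + 2z² - 2z - 2
  leading term y: subtract (2)·f_2 from 2y - z³ + 2z² - 2z - 2 → -z³ + 2z
  leading term z³: no divisor's leading term divides it; move -z³ to the remainder.
  leading term z: no divisor's leading term divides it; move 2z to the remainder.
  remainder -2x - z³ + 2z ≠ 0; add h_5 = -2x - z³ + 2z to the basis.

S(f_2,f_3): lcm = xy. S = xz² - 2xz + yz + z + 1.
  leading term xz²: subtract (-1)·h_4 from xz² - 2xz + yz + z + 1 → -2x + yz - 2z² + z
  leading term x: subtract (1)·h_5 from -2x + yz - 2z² + z → yz + z³ - 2z² - z
  leading term yz: subtract (z)·f_2 from yz + z³ - 2z² - z → 0
  remainder 0.

S(f_1,h_4): lcm = xyz². S = 2xyz - 2xy + 2xz² - y + z³ + 2z².
  leading term xyz: subtract (z)·f_1 from 2xyz - 2xy + 2xz² - y + z³ + 2z² → -2xy + 2xz² + xz + yz - y + z³ + z
  leading term xy: subtract (-1)·f_1 from -2xy + 2xz² + xz + yz - y + z³ + z → 2xz² + xz - x + yz - 2y + z³ - 2z - 1
  leading term xz²: subtract (-2)·h_4 from 2xz² + xz - x + yz - 2y + z³ - 2z - 1 → yz - 2y + z³ + z² - 2z + 2
  leading term yz: subtract (z)·f_2 from yz - 2y + z³ + z² - 2z + 2 → -2y - 2z² - z + 2
  leading term y: subtract (-2)·f_2 from -2y - 2z² - z + 2 → 0
  remainder 0.

S(f_2,h_4): leading monomials are coprime, so the S-polynomial reduces to 0 (Buchberger's first criterion).
S(f_3,h_4): lcm = xyz². S = 2xyz - 2xy - xz² - yz³ - 2yz² - y - z³ - z².
  leading term xyz: subtract (z)·f_1 from 2xyz - 2xy - xz² - yz³ - 2yz² - y - z³ - z² → -2xy - xz² + xz - yz³ - 2yz² + yz - y - z³ + 2z² + z
  leading term xy: subtract (-1)·f_1 from -2xy - xz² + xz - yz³ - 2yz² + yz - y - z³ + 2z² + z → -xz² + xz - x - yz³ - 2yz² + yz - 2y - z³ + 2z² - 2z - 1
  leading term xz²: subtract (1)·h_4 from -xz² + xz - x - yz³ - 2yz² + yz - 2y - z³ + 2z² - 2z - 1 → -xz + x - yz³ - 2yz² + yz - 2y - z³ - z² - 2z
  leading term xz: subtract (-2z)·h_5 from -xz + x - yz³ - 2yz² + yz - 2y - z³ - z² - 2z → x - yz³ - 2yz² + yz - 2y - 2z⁴ - z³ - 2z² - 2z
  leading term x: subtract (2)·h_5 from x - yz³ - 2yz² + yz - 2y - 2z⁴ - z³ - 2z² - 2z → -yz³ - 2yz² + yz - 2y - 2z⁴ + z³ - 2z² - z
  leading term yz³: subtract (-z³)·f_2 from -yz³ - 2yz² + yz - 2y - 2z⁴ + z³ - 2z² - z → -2yz² + yz - 2y + z⁵ + z⁴ - 2z² - z
  leading term yz²: subtract (-2z²)·f_2 from -2yz² + yz - 2y + z⁵ + z⁴ - 2z² - z → yz - 2y + z⁵ - 2z⁴ + z³ + z² - z
  leading term yz: subtract (z)·f_2 from yz - 2y + z⁵ - 2z⁴ + z³ + z² - z → -2y + z⁵ - 2z⁴ - 2z²
  leading term y: subtract (-2)·f_2 from -2y + z⁵ - 2z⁴ - 2z² → z⁵ - 2z⁴ + z - 2
  leading term z⁵: no divisor's leading term divides it; move z⁵ to the remainder.
  leading term z⁴: no divisor's leading term divides it; move -2z⁴ to the remainder.
  leading term z: no divisor's leading term divides it; move z to the remainder.
  leading term 1: no divisor's leading term divides it; move -2 to the remainder.
  remainder z⁵ - 2z⁴ + z - 2 ≠ 0; add h_6 = z⁵ - 2z⁴ + z - 2 to the basis.

S(f_1,h_5): lcm = xy. S = 2x + 2yz³ + yz + 2y + z + 2.
  leading term x: subtract (-1)·h_5 from 2x + 2yz³ + yz + 2y + z + 2 → 2yz³ + yz + 2y - z³ - 2z + 2
  leading term yz³: subtract (2z³)·f_2 from 2yz³ + yz + 2y - z³ - 2z + 2 → yz + 2y - 2z⁵ - z⁴ + z³ - 2z + 2
  leading term yz: subtract (z)·f_2 from yz + 2y - 2z⁵ - z⁴ + z³ - 2z + 2 → 2y - 2z⁵ - z⁴ + 2z² - z + 2
  leading term y: subtract (2)·f_2 from 2y - 2z⁵ - z⁴ + 2z² - z + 2 → -2z⁵ - z⁴ - 2z - 1
  leading term z⁵: subtract (-2)·h_6 from -2z⁵ - z⁴ - 2z - 1 → 0
  remainder 0.

S(f_2,h_5): leading monomials are coprime, so the S-polynomial reduces to 0 (Buchberger's first criterion).
S(f_3,h_5): lcm = xy. S = -x + 2yz³ - z - 1.
  leading term x: subtract (-2)·h_5 from -x + 2yz³ - z - 1 → 2yz³ - 2z³ - 2z - 1
  leading term yz³: subtract (2z³)·f_2 from 2yz³ - 2z³ - 2z - 1 → -2z⁵ - z⁴ - 2z - 1
  leading term z⁵: subtract (-2)·h_6 from -2z⁵ - z⁴ - 2z - 1 → 0
  remainder 0.

S(h_4,h_5): lcm = xz². S = -2xz + 2x + 2z⁵ + z³ + 2z² + 1.
  leading term xz: subtract (z)·h_5 from -2xz + 2x + 2z⁵ + z³ + 2z² + 1 → 2x + 2z⁵ + z⁴ + z³ + 1
  leading term x: subtract (-1)·h_5 from 2x + 2z⁵ + z⁴ + z³ + 1 → 2z⁵ + z⁴ + 2z + 1
  leading term z⁵: subtract (2)·h_6 from 2z⁵ + z⁴ + 2z + 1 → 0
  remainder 0.

S(f_1,h_6): leading monomials are coprime, so the S-polynomial reduces to 0 (Buchberger's first criterion).
S(f_2,h_6): leading monomials are coprime, so the S-polynomial reduces to 0 (Buchberger's first criterion).
S(f_3,h_6): leading monomials are coprime, so the S-polynomial reduces to 0 (Buchberger's first criterion).
S(h_4,h_6): lcm = xz⁵. S = 2xz³ - xz + 2x + 2z⁵ + z³.
  leading term xz³: subtract (-2z)·h_4 from 2xz³ - xz + 2x + 2z⁵ + z³ → -xz² + 2x + 2z⁵ + 2z³ - 2z
  leading term xz²: subtract (1)·h_4 from -xz² + 2x + 2z⁵ + 2z³ - 2z → -2xz - x + 2z⁵ + 2z³ + 2z² - 2z + 1
  leading term xz: subtract (z)·h_5 from -2xz - x + 2z⁵ + 2z³ + 2z² - 2z + 1 → -x + 2z⁵ + z⁴ + 2z³ - 2z + 1
  leading term x: subtract (-2)·h_5 from -x + 2z⁵ + z⁴ + 2z³ - 2z + 1 → 2z⁵ + z⁴ + 2z + 1
  leading term z⁵: subtract (2)·h_6 from 2z⁵ + z⁴ + 2z + 1 → 0
  remainder 0.

S(h_5,h_6): leading monomials are coprime, so the S-polynomial reduces to 0 (Buchberger's first criterion).
Every S-polynomial of the final basis reduces to 0, so we have a Gröbner basis.
Inter-reduce: drop elements whose leading term is divisible by another's, tail-reduce, and make monic.
Reduced Gröbner basis: {x - 2z³ - z, y + z² - 2z - 1, z⁵ - 2z⁴ + z - 2}.
Label its elements g_1 = x - 2z³ - z, g_2 = y + z² - 2z - 1, g_3 = z⁵ - 2z⁴ + z - 2.

Reduce p = -2xz + 2x - z⁴ + z³ + 2z² - 2z modulo G:
  leading term xz: subtract (-2z)·g_1 from -2xz + 2x - z⁴ + z³ + 2z² - 2z → 2x + z³ - 2z
  leading term x: subtract (2)·g_1 from 2x + z³ - 2z → 0
  normal form = 0.
Since the normal form is 0, p ∈ I.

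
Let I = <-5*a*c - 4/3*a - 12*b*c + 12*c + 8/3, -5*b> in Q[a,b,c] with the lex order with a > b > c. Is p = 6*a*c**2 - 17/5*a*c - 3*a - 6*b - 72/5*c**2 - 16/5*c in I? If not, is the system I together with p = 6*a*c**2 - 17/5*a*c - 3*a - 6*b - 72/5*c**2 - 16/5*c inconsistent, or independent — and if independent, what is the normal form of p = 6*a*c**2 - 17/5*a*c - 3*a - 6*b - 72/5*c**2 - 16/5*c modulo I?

First compute the reduced Gröbner basis of I by Buchberger's algorithm.
f_1 = -5*a*c - 4/3*a - 12*b*c + 12*c + 8/3, LT = a*c.
f_2 = -5*b, LT = b.

The S-polynomials (S(f_1,f_2)) all reduce to 0 modulo the current basis, so we have a Gröbner basis.
Inter-reduce: drop elements whose leading term is divisible by another's, tail-reduce, and make monic.
Reduced Gröbner basis: {a*c + 4/15*a - 12/5*c - 8/15, b}.
Label its elements g_1 = a*c + 4/15*a - 12/5*c - 8/15, g_2 = b.

Reduce p = 6*a*c**2 - 17/5*a*c - 3*a - 6*b - 72/5*c**2 - 16/5*c modulo G:
  leading term a*c**2: subtract (6*c)·g_1 from 6*a*c**2 - 17/5*a*c - 3*a - 6*b - 72/5*c**2 - 16/5*c → -5*a*c - 3*a - 6*b
  leading term a*c: subtract (-5)·g_1 from -5*a*c - 3*a - 6*b → -5/3*a - 6*b - 12*c - 8/3
  leading term a: no divisor's leading term divides it; move -5/3*a to the remainder.
  leading term b: subtract (-6)·g_2 from -6*b - 12*c - 8/3 → -12*c - 8/3
  leading term c: no divisor's leading term divides it; move -12*c to the remainder.
  leading term 1: no divisor's leading term divides it; move -8/3 to the remainder.
  normal form = -5/3*a - 12*c - 8/3.
The normal form is nonzero, so p ∉ I. Since p minus its normal form lies in I, I + (p) = I + (r) where r = -5/3*a - 12*c - 8/3; decide whether this ideal is the whole ring.
Run Buchberger on G together with r (pairs among the g_i already reduce to 0 since G is a Gröbner basis):
g_1 = a*c + 4/15*a - 12/5*c - 8/15, LT = a*c.
g_2 = b, LT = b.
r = -5/3*a - 12*c - 8/3, LT = a.

S(g_1,r): lcm = a*c. S = 4/15*a - 36/5*c**2 - 4*c - 8/15.
  leading term a: subtract (-4/25)·r from 4/15*a - 36/5*c**2 - 4*c - 8/15 → -36/5*c**2 - 148/25*c - 24/25
  leading term c**2: no divisor's leading term divides it; move -36/5*c**2 to the remainder.
  leading term c: no divisor's leading term divides it; move -148/25*c to the remainder.
  leading term 1: no divisor's leading term divides it; move -24/25 to the remainder.
  remainder -36/5*c**2 - 148/25*c - 24/25 ≠ 0; add m_4 = -36/5*c**2 - 148/25*c - 24/25 to the basis.

The other S-polynomials (S(g_1,g_2), S(g_2,r), S(g_1,m_4), S(g_2,m_4), S(r,m_4)) all reduce to 0 modulo the current basis, so we have a Gröbner basis.
Inter-reduce: drop elements whose leading term is divisible by another's, tail-reduce, and make monic.
Reduced Gröbner basis: {a + 36/5*c + 8/5, b, c**2 + 37/45*c + 2/15}.
The reduced Gröbner basis of I + (p) is {a + 36/5*c + 8/5, b, c**2 + 37/45*c + 2/15} ≠ {1}, a proper ideal, so the enlarged system stays consistent: p is independent of I, with normal form -5/3*a - 12*c - 8/3.

The remainder on division by a Gröbner basis is unique — it is the normal form.

6*a*c**2 - 17/5*a*c - 3*a - 6*b - 72/5*c**2 - 16/5*c is independent of I; its normal form modulo I is -5/3*a - 12*c - 8/3.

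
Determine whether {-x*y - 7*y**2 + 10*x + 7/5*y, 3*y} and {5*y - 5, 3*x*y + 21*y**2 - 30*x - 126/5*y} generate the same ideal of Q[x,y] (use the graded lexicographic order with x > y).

No, the ideals differ.

Equality of ideals is decidable: compute both reduced Gröbner bases (unique for the ordering) and check whether they agree.
Buchberger on the first generating set:
f_1 = -x*y - 7*y**2 + 10*x + 7/5*y, LT = x*y.
f_2 = 3*y, LT = y.

S(f_1,f_2): lcm = x*y. S = 7*y**2 - 10*x - 7/5*y.
  leading term y**2: subtract (7/3*y)·f_2 from 7*y**2 - 10*x - 7/5*y → -10*x - 7/5*y
  leading term x: no divisor's leading term divides it; move -10*x to the remainder.
  leading term y: subtract (-7/15)·f_2 from -7/5*y → 0
  remainder -10*x ≠ 0; add g_3 = -10*x to the basis.

The other S-polynomials (S(f_1,g_3), S(f_2,g_3)) all reduce to 0 modulo the current basis, so we have a Gröbner basis.
Inter-reduce: drop elements whose leading term is divisible by another's, tail-reduce, and make monic.
Reduced Gröbner basis: {x, y}.

Buchberger on the second generating set:
h_1 = 5*y - 5, LT = y.
h_2 = 3*x*y + 21*y**2 - 30*x - 126/5*y, LT = x*y.

S(h_1,h_2): lcm = x*y. S = -7*y**2 + 9*x + 42/5*y.
  leading term y**2: subtract (-7/5*y)·h_1 from -7*y**2 + 9*x + 42/5*y → 9*x + 7/5*y
  leading term x: no divisor's leading term divides it; move 9*x to the remainder.
  leading term y: subtract (7/25)·h_1 from 7/5*y → 7/5
  leading term 1: no divisor's leading term divides it; move 7/5 to the remainder.
  remainder 9*x + 7/5 ≠ 0; add k_3 = 9*x + 7/5 to the basis.

The other S-polynomials (S(h_1,k_3), S(h_2,k_3)) all reduce to 0 modulo the current basis, so we have a Gröbner basis.
Inter-reduce: drop elements whose leading term is divisible by another's, tail-reduce, and make monic.
Reduced Gröbner basis: {x + 7/45, y - 1}.

The bases are distinct; the ideals are different.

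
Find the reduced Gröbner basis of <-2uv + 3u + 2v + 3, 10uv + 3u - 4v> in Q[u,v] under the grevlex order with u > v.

G = {v^2 + 4v + 3/4, u + 1/3v + 5/6}

f_1 = -2uv + 3u + 2v + 3, LT = uv.
f_2 = 10uv + 3u - 4v, LT = uv.

S(f_1,f_2): lcm = uv. S = -9/5u - 3/5v - 3/2.
  leading term u: no divisor's leading term divides it; move -9/5u to the remainder.
  leading term v: no divisor's leading term divides it; move -3/5v to the remainder.
  leading term 1: no divisor's leading term divides it; move -3/2 to the remainder.
  remainder -9/5u - 3/5v - 3/2 ≠ 0; add g_3 = -9/5u - 3/5v - 3/2 to the basis.

S(f_1,g_3): lcm = uv. S = -1/3v^2 - 3/2u - 11/6v - 3/2.
  leading term v^2: no divisor's leading term divides it; move -1/3v^2 to the remainder.
  leading term u: subtract (5/6)·g_3 from -3/2u - 11/6v - 3/2 → -4/3v - 1/4
  leading term v: no divisor's leading term divides it; move -4/3v to the remainder.
  leading term 1: no divisor's leading term divides it; move -1/4 to the remainder.
  remainder -1/3v^2 - 4/3v - 1/4 ≠ 0; add g_4 = -1/3v^2 - 4/3v - 1/4 to the basis.

S(f_2,g_3): lcm = uv. S = -1/3v^2 + 3/10u - 37/30v.
  leading term v^2: subtract (1)·g_4 from -1/3v^2 + 3/10u - 37/30v → 3/10u + 1/10v + 1/4
  leading term u: subtract (-1/6)·g_3 from 3/10u + 1/10v + 1/4 → 0
  remainder 0.

S(f_1,g_4): lcm = uv^2. S = -11/2uv - v^2 - 3/4u - 3/2v.
  leading term uv: subtract (11/4)·f_1 from -11/2uv - v^2 - 3/4u - 3/2v → -v^2 - 9u - 7v - 33/4
  leading term v^2: subtract (3)·g_4 from -v^2 - 9u - 7v - 33/4 → -9u - 3v - 15/2
  leading term u: subtract (5)·g_3 from -9u - 3v - 15/2 → 0
  remainder 0.

S(f_2,g_4): lcm = uv^2. S = -37/10uv - 2/5v^2 - 3/4u.
  leading term uv: subtract (37/20)·f_1 from -37/10uv - 2/5v^2 - 3/4u → -2/5v^2 - 63/10u - 37/10v - 111/20
  leading term v^2: subtract (6/5)·g_4 from -2/5v^2 - 63/10u - 37/10v - 111/20 → -63/10u - 21/10v - 21/4
  leading term u: subtract (7/2)·g_3 from -63/10u - 21/10v - 21/4 → 0
  remainder 0.

S(g_3,g_4): leading monomials are coprime, so the S-polynomial reduces to 0 (Buchberger's first criterion).
Every S-polynomial of the final basis reduces to 0, so we have a Gröbner basis.
Inter-reduce: drop elements whose leading term is divisible by another's, tail-reduce, and make monic.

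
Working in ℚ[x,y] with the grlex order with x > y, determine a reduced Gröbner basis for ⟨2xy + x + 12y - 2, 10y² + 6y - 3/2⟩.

G = {y² + ⅗y - 3/20, x - 20y + 4}

This is the nonlinear analogue of row-reducing a linear system.

f_1 = 2xy + x + 12y - 2, LT = xy.
f_2 = 10y² + 6y - 3/2, LT = y².

S(f_1,f_2): lcm = xy². S = -1/10xy + 6y² + 3/20x - y.
  leading term xy: subtract (-1/20)·f_1 from -1/10xy + 6y² + 3/20x - y → 6y² + ⅕x - ⅖y - 1/10
  leading term y²: subtract (⅗)·f_2 from 6y² + ⅕x - ⅖y - 1/10 → ⅕x - 4y + ⅘
  leading term x: no divisor's leading term divides it; move ⅕x to the remainder.
  leading term y: no divisor's leading term divides it; move -4y to the remainder.
  leading term 1: no divisor's leading term divides it; move ⅘ to the remainder.
  remainder ⅕x - 4y + ⅘ ≠ 0; add g_3 = ⅕x - 4y + ⅘ to the basis.

The other S-polynomials (S(f_1,g_3), S(f_2,g_3)) all reduce to 0 modulo the current basis, so we have a Gröbner basis.
Inter-reduce: drop elements whose leading term is divisible by another's, tail-reduce, and make monic.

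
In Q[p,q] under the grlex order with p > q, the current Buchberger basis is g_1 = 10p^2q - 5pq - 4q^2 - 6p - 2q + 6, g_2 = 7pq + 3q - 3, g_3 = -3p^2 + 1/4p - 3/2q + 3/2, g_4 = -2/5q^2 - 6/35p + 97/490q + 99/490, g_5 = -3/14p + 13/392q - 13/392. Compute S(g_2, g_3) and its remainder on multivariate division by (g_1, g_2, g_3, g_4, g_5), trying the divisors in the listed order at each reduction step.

S(g_2, g_3) = 43/84pq - 1/2q^2 - 3/7p + 1/2q; remainder on division = 0.

lcm(LM(g_2), LM(g_3)) = p^2q.
S = (lcm/LT(g_2))·g_2 − (lcm/LT(g_3))·g_3 = 43/84pq - 1/2q^2 - 3/7p + 1/2q.
Reduce S modulo (g_1, g_2, g_3, g_4, g_5) in that order:
  leading term pq: subtract (43/588)·g_2 from 43/84pq - 1/2q^2 - 3/7p + 1/2q → -1/2q^2 - 3/7p + 55/196q + 43/196
  leading term q^2: subtract (5/4)·g_4 from -1/2q^2 - 3/7p + 55/196q + 43/196 → -3/14p + 13/392q - 13/392
  leading term p: subtract (1)·g_5 from -3/14p + 13/392q - 13/392 → 0
The remainder is 0, so this S-polynomial contributes no new basis element.
This is the inner loop of Buchberger's algorithm — each nonzero remainder becomes a new basis element.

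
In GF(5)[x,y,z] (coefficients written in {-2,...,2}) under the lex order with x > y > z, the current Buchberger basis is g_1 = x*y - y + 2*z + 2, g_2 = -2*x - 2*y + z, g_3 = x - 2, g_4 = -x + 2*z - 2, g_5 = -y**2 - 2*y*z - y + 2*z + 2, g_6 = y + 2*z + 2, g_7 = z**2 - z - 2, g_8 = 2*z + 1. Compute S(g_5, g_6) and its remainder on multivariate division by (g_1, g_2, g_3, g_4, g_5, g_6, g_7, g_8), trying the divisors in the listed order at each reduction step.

S(g_5, g_6) = -y - 2*z - 2; remainder on division = 0.

lcm(LM(g_5), LM(g_6)) = y**2.
S = (lcm/LT(g_5))·g_5 − (lcm/LT(g_6))·g_6 = -y - 2*z - 2.
Reduce S modulo (g_1, g_2, g_3, g_4, g_5, g_6, g_7, g_8) in that order:
  leading term y: subtract (-1)·g_6 from -y - 2*z - 2 → 0
The remainder is 0, so this S-polynomial contributes no new basis element.
An S-polynomial is built so that the two leading terms cancel; whether anything survives reduction is exactly the Gröbner-basis criterion.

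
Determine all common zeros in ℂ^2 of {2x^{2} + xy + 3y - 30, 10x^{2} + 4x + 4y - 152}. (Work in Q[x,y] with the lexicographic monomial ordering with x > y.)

{(-4, 2), (7/10 + sqrt(889)/10, 277/20 - 9*sqrt(889)/20), (7/10 - sqrt(889)/10, 9*sqrt(889)/20 + 277/20)}

Compute a lex Gröbner basis by Buchberger's algorithm.
f_1 = 2x^{2} + xy + 3y - 30, LT = x^{2}.
f_2 = 10x^{2} + 4x + 4y - 152, LT = x^{2}.

S(f_1,f_2): lcm = x^{2}. S = \tfrac{1}{2}xy - \tfrac{2}{5}x + \tfrac{11}{10}y + \tfrac{1}{5}.
  reduce S modulo (f_1, f_2):
  remainder \tfrac{1}{2}xy - \tfrac{2}{5}x + \tfrac{11}{10}y + \tfrac{1}{5} ≠ 0; add h_3 = \tfrac{1}{2}xy - \tfrac{2}{5}x + \tfrac{11}{10}y + \tfrac{1}{5} to the basis.

S(f_1,h_3): lcm = x^{2}y. S = \tfrac{4}{5}x^{2} + \tfrac{1}{2}xy^{2} - \tfrac{11}{5}xy - \tfrac{2}{5}x + \tfrac{3}{2}y^{2} - 15y.
  reduce S modulo (f_1, f_2, h_3):
  remainder -\tfrac{54}{25}x + \tfrac{2}{5}y^{2} - \tfrac{289}{25}y + \tfrac{322}{25} ≠ 0; add h_4 = -\tfrac{54}{25}x + \tfrac{2}{5}y^{2} - \tfrac{289}{25}y + \tfrac{322}{25} to the basis.

S(h_3,h_4): lcm = xy. S = -\tfrac{4}{5}x + \tfrac{5}{27}y^{3} - \tfrac{289}{54}y^{2} + \tfrac{1102}{135}y + \tfrac{2}{5}.
  reduce S modulo (f_1, f_2, h_3, h_4):
  remainder \tfrac{5}{27}y^{3} - \tfrac{11}{2}y^{2} + \tfrac{112}{9}y - \tfrac{118}{27} ≠ 0; add h_5 = \tfrac{5}{27}y^{3} - \tfrac{11}{2}y^{2} + \tfrac{112}{9}y - \tfrac{118}{27} to the basis.

The other S-polynomials (S(f_2,h_3), S(f_1,h_4), S(f_2,h_4), S(f_1,h_5), S(f_2,h_5), S(h_3,h_5), S(h_4,h_5)) all reduce to 0 modulo the current basis, so we have a Gröbner basis.
Inter-reduce: drop elements whose leading term is divisible by another's, tail-reduce, and make monic.
Reduced Gröbner basis: {x - \tfrac{5}{27}y^{2} + \tfrac{289}{54}y - \tfrac{161}{27}, y^{3} - \tfrac{297}{10}y^{2} + \tfrac{336}{5}y - \tfrac{118}{5}}.

Elimination: the polynomial y^{3} - \tfrac{297}{10}y^{2} + \tfrac{336}{5}y - \tfrac{118}{5} lies in the elimination ideal for y, so y ∈ {2, 277/20 - 9*sqrt(889)/20, 9*sqrt(889)/20 + 277/20}. For each such y, the remaining basis elements (now univariate) give the rest of the solution.
  y = 2: the earlier basis element becomes x + 4 = 0, giving x = -4 — point (-4, 2).
  y = 277/20 - 9*sqrt(889)/20: the earlier basis element becomes x - sqrt(889)/10 - 7/10 = 0, giving x = 7/10 + sqrt(889)/10 — point (7/10 + sqrt(889)/10, 277/20 - 9*sqrt(889)/20).
  y = 9*sqrt(889)/20 + 277/20: the earlier basis element becomes x - 7/10 + sqrt(889)/10 = 0, giving x = 7/10 - sqrt(889)/10 — point (7/10 - sqrt(889)/10, 9*sqrt(889)/20 + 277/20).
Zero-dimensionality of the ideal guarantees finitely many solutions over ℂ.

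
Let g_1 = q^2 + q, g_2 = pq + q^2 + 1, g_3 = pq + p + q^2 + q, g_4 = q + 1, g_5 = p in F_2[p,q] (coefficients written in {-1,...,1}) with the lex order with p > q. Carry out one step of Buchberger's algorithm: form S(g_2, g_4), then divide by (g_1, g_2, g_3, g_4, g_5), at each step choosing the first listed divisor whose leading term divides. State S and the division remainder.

S(g_2, g_4) = p + q^2 + 1; remainder on division = 0.

lcm(LM(g_2), LM(g_4)) = pq.
S = (lcm/LT(g_2))·g_2 − (lcm/LT(g_4))·g_4 = p + q^2 + 1.
Reduce S modulo (g_1, g_2, g_3, g_4, g_5) in that order:
  leading term p: subtract (1)·g_5 from p + q^2 + 1 → q^2 + 1
  leading term q^2: subtract (1)·g_1 from q^2 + 1 → q + 1
  leading term q: subtract (1)·g_4 from q + 1 → 0
The remainder is 0, so this S-polynomial contributes no new basis element.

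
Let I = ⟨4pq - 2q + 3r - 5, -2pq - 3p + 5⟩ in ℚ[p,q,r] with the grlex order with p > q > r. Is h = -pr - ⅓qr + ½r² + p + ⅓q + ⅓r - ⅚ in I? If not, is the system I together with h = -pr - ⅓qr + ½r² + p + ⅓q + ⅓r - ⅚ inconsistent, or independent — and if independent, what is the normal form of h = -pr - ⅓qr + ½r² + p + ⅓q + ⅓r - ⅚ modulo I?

First compute the reduced Gröbner basis of I by Buchberger's algorithm.
f_1 = 4pq - 2q + 3r - 5, LT = pq.
f_2 = -2pq - 3p + 5, LT = pq.

S(f_1,f_2): lcm = pq. S = -3/2p - ½q + ¾r + 5/4.
  reduce S modulo (f_1, f_2):
  remainder -3/2p - ½q + ¾r + 5/4 ≠ 0; add k_3 = -3/2p - ½q + ¾r + 5/4 to the basis.

S(f_1,k_3): lcm = pq. S = -⅓q² + ½qr + ⅓q + ¾r - 5/4.
  reduce S modulo (f_1, f_2, k_3):
  remainder -⅓q² + ½qr + ⅓q + ¾r - 5/4 ≠ 0; add k_4 = -⅓q² + ½qr + ⅓q + ¾r - 5/4 to the basis.

The other S-polynomials (S(f_2,k_3), S(f_1,k_4), S(f_2,k_4), S(k_3,k_4)) all reduce to 0 modulo the current basis, so we have a Gröbner basis.
Inter-reduce: drop elements whose leading term is divisible by another's, tail-reduce, and make monic.
Reduced Gröbner basis: {q² - 3/2qr - q - 9/4r + 15/4, p + ⅓q - ½r - ⅚}.
Label its elements g_1 = q² - 3/2qr - q - 9/4r + 15/4, g_2 = p + ⅓q - ½r - ⅚.

Reduce h = -pr - ⅓qr + ½r² + p + ⅓q + ⅓r - ⅚ modulo G:
  leading term pr: subtract (-r)·g_2 from -pr - ⅓qr + ½r² + p + ⅓q + ⅓r - ⅚ → p + ⅓q - ½r - ⅚
  leading term p: subtract (1)·g_2 from p + ⅓q - ½r - ⅚ → 0
  normal form = 0.
Since the normal form is 0, h ∈ I.

-pr - ⅓qr + ½r² + p + ⅓q + ⅓r - ⅚ lies in I (it reduces to 0).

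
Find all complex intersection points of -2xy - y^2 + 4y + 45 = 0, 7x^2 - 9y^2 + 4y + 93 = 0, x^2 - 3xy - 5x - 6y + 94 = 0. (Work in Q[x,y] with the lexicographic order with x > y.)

{(4, 5)}

Compute a lex Gröbner basis by Buchberger's algorithm.
f_1 = -2xy - y^2 + 4y + 45, LT = xy.
f_2 = 7x^2 - 9y^2 + 4y + 93, LT = x^2.
f_3 = x^2 - 3xy - 5x - 6y + 94, LT = x^2.

S(f_1,f_2): lcm = x^2y. S = 1/2xy^2 - 2xy - 45/2x + 9/7y^3 - 4/7y^2 - 93/7y.
  leading term xy^2: subtract (-1/4y)·f_1 from 1/2xy^2 - 2xy - 45/2x + 9/7y^3 - 4/7y^2 - 93/7y → -2xy - 45/2x + 29/28y^3 + 3/7y^2 - 57/28y
  leading term xy: subtract (1)·f_1 from -2xy - 45/2x + 29/28y^3 + 3/7y^2 - 57/28y → -45/2x + 29/28y^3 + 10/7y^2 - 169/28y - 45
  leading term x: no divisor's leading term divides it; move -45/2x to the remainder.
  leading term y^3: no divisor's leading term divides it; move 29/28y^3 to the remainder.
  leading term y^2: no divisor's leading term divides it; move 10/7y^2 to the remainder.
  leading term y: no divisor's leading term divides it; move -169/28y to the remainder.
  leading term 1: no divisor's leading term divides it; move -45 to the remainder.
  remainder -45/2x + 29/28y^3 + 10/7y^2 - 169/28y - 45 ≠ 0; add h_4 = -45/2x + 29/28y^3 + 10/7y^2 - 169/28y - 45 to the basis.

S(f_1,f_3): lcm = x^2y. S = 7/2xy^2 + 3xy - 45/2x + 6y^2 - 94y.
  leading term xy^2: subtract (-7/4y)·f_1 from 7/2xy^2 + 3xy - 45/2x + 6y^2 - 94y → 3xy - 45/2x - 7/4y^3 + 13y^2 - 61/4y
  leading term xy: subtract (-3/2)·f_1 from 3xy - 45/2x - 7/4y^3 + 13y^2 - 61/4y → -45/2x - 7/4y^3 + 23/2y^2 - 37/4y + 135/2
  leading term x: subtract (1)·h_4 from -45/2x - 7/4y^3 + 23/2y^2 - 37/4y + 135/2 → -39/14y^3 + 141/14y^2 - 45/14y + 225/2
  leading term y^3: no divisor's leading term divides it; move -39/14y^3 to the remainder.
  leading term y^2: no divisor's leading term divides it; move 141/14y^2 to the remainder.
  leading term y: no divisor's leading term divides it; move -45/14y to the remainder.
  leading term 1: no divisor's leading term divides it; move 225/2 to the remainder.
  remainder -39/14y^3 + 141/14y^2 - 45/14y + 225/2 ≠ 0; add h_5 = -39/14y^3 + 141/14y^2 - 45/14y + 225/2 to the basis.

S(f_2,f_3): lcm = x^2. S = 3xy + 5x - 9/7y^2 + 46/7y - 565/7.
  leading term xy: subtract (-3/2)·f_1 from 3xy + 5x - 9/7y^2 + 46/7y - 565/7 → 5x - 39/14y^2 + 88/7y - 185/14
  leading term x: subtract (-2/9)·h_4 from 5x - 39/14y^2 + 88/7y - 185/14 → 29/126y^3 - 311/126y^2 + 1415/126y - 325/14
  leading term y^3: subtract (-29/351)·h_5 from 29/126y^3 - 311/126y^2 + 1415/126y - 325/14 → -1340/819y^2 + 8980/819y - 3800/273
  leading term y^2: no divisor's leading term divides it; move -1340/819y^2 to the remainder.
  leading term y: no divisor's leading term divides it; move 8980/819y to the remainder.
  leading term 1: no divisor's leading term divides it; move -3800/273 to the remainder.
  remainder -1340/819y^2 + 8980/819y - 3800/273 ≠ 0; add h_6 = -1340/819y^2 + 8980/819y - 3800/273 to the basis.

S(f_1,h_4): lcm = xy. S = 29/630y^4 + 4/63y^3 + 73/315y^2 - 4y - 45/2.
  leading term y^4: subtract (-29/1755y)·h_5 from 29/630y^4 + 4/63y^3 + 73/315y^2 - 4y - 45/2 → 269/1170y^3 + 209/1170y^2 - 167/78y - 45/2
  leading term y^3: subtract (-1883/22815)·h_5 from 269/1170y^3 + 209/1170y^2 - 167/78y - 45/2 → 512/507y^2 - 1220/507y - 6700/507
  leading term y^2: subtract (-2688/4355)·h_6 from 512/507y^2 - 1220/507y - 6700/507 → 11396/2613y - 56980/2613
  leading term y: no divisor's leading term divides it; move 11396/2613y to the remainder.
  leading term 1: no divisor's leading term divides it; move -56980/2613 to the remainder.
  remainder 11396/2613y - 56980/2613 ≠ 0; add h_7 = 11396/2613y - 56980/2613 to the basis.

The other S-polynomials (S(f_2,h_4), S(f_3,h_4), S(f_1,h_5), S(f_2,h_5), S(f_3,h_5), S(h_4,h_5), S(f_1,h_6), S(f_2,h_6), S(f_3,h_6), S(h_4,h_6), S(h_5,h_6), S(f_1,h_7), S(f_2,h_7), S(f_3,h_7), S(h_4,h_7), S(h_5,h_7), S(h_6,h_7)) all reduce to 0 modulo the current basis, so we have a Gröbner basis.
Inter-reduce: drop elements whose leading term is divisible by another's, tail-reduce, and make monic.
Reduced Gröbner basis: {x - 4, y - 5}.

The lex basis is triangular: the last element involves only y. Solving y - 5 = 0 gives y ∈ {5}; substituting each value into the earlier elements determines the remaining variables.
  y = 5: the earlier basis element becomes x - 4 = 0, giving x = 4 — point (4, 5).
Check: every point annihilates each of the original generators.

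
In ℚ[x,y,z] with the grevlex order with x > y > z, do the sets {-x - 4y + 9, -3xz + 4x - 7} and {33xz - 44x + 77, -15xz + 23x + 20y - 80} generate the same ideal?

No, the ideals differ.

Since reduced Gröbner bases are canonical representatives of ideals under a given ordering, it suffices to compute and compare them.
Buchberger on the first generating set:
f_1 = -x - 4y + 9, LT = x.
f_2 = -3xz + 4x - 7, LT = xz.

S(f_1,f_2): lcm = xz. S = 4yz + 4/3x - 9z - 7/3.
  leading term yz: no divisor's leading term divides it; move 4yz to the remainder.
  leading term x: subtract (-4/3)·f_1 from 4/3x - 9z - 7/3 → -16/3y - 9z + 29/3
  leading term y: no divisor's leading term divides it; move -16/3y to the remainder.
  leading term z: no divisor's leading term divides it; move -9z to the remainder.
  leading term 1: no divisor's leading term divides it; move 29/3 to the remainder.
  remainder 4yz - 16/3y - 9z + 29/3 ≠ 0; add g_3 = 4yz - 16/3y - 9z + 29/3 to the basis.

S(f_1,g_3): leading monomials are coprime, so the S-polynomial reduces to 0 (Buchberger's first criterion).
S(f_2,g_3): lcm = xyz. S = 9/4xz - 29/12x + 7/3y.
  leading term xz: subtract (-9/4z)·f_1 from 9/4xz - 29/12x + 7/3y → -9yz - 29/12x + 7/3y + 81/4z
  leading term yz: subtract (-9/4)·g_3 from -9yz - 29/12x + 7/3y + 81/4z → -29/12x - 29/3y + 87/4
  leading term x: subtract (29/12)·f_1 from -29/12x - 29/3y + 87/4 → 0
  remainder 0.

Every S-polynomial of the final basis reduces to 0, so we have a Gröbner basis.
Inter-reduce: drop elements whose leading term is divisible by another's, tail-reduce, and make monic.
Reduced Gröbner basis: {yz - 4/3y - 9/4z + 29/12, x + 4y - 9}.

Buchberger on the second generating set:
h_1 = 33xz - 44x + 77, LT = xz.
h_2 = -15xz + 23x + 20y - 80, LT = xz.

S(h_1,h_2): lcm = xz. S = ⅕x + 4/3y - 3.
  leading term x: no divisor's leading term divides it; move ⅕x to the remainder.
  leading term y: no divisor's leading term divides it; move 4/3y to the remainder.
  leading term 1: no divisor's leading term divides it; move -3 to the remainder.
  remainder ⅕x + 4/3y - 3 ≠ 0; add k_3 = ⅕x + 4/3y - 3 to the basis.

S(h_1,k_3): lcm = xz. S = -20/3yz - 4/3x + 15z + 7/3.
  leading term yz: no divisor's leading term divides it; move -20/3yz to the remainder.
  leading term x: subtract (-20/3)·k_3 from -4/3x + 15z + 7/3 → 80/9y + 15z - 53/3
  leading term y: no divisor's leading term divides it; move 80/9y to the remainder.
  leading term z: no divisor's leading term divides it; move 15z to the remainder.
  leading term 1: no divisor's leading term divides it; move -53/3 to the remainder.
  remainder -20/3yz + 80/9y + 15z - 53/3 ≠ 0; add k_4 = -20/3yz + 80/9y + 15z - 53/3 to the basis.

S(h_2,k_3): lcm = xz. S = -20/3yz - 23/15x - 4/3y + 15z + 16/3.
  leading term yz: subtract (1)·k_4 from -20/3yz - 23/15x - 4/3y + 15z + 16/3 → -23/15x - 92/9y + 23
  leading term x: subtract (-23/3)·k_3 from -23/15x - 92/9y + 23 → 0
  remainder 0.

S(h_1,k_4): lcm = xyz. S = 9/4xz - 53/20x + 7/3y.
  leading term xz: subtract (3/44)·h_1 from 9/4xz - 53/20x + 7/3y → 7/20x + 7/3y - 21/4
  leading term x: subtract (7/4)·k_3 from 7/20x + 7/3y - 21/4 → 0
  remainder 0.

S(h_2,k_4): lcm = xyz. S = -⅕xy - 4/3y² + 9/4xz - 53/20x + 16/3y.
  leading term xy: subtract (-y)·k_3 from -⅕xy - 4/3y² + 9/4xz - 53/20x + 16/3y → 9/4xz - 53/20x + 7/3y
  leading term xz: subtract (3/44)·h_1 from 9/4xz - 53/20x + 7/3y → 7/20x + 7/3y - 21/4
  leading term x: subtract (7/4)·k_3 from 7/20x + 7/3y - 21/4 → 0
  remainder 0.

S(k_3,k_4): leading monomials are coprime, so the S-polynomial reduces to 0 (Buchberger's first criterion).
Every S-polynomial of the final basis reduces to 0, so we have a Gröbner basis.
Inter-reduce: drop elements whose leading term is divisible by another's, tail-reduce, and make monic.
Reduced Gröbner basis: {yz - 4/3y - 9/4z + 53/20, x + 20/3y - 15}.

Since the reduced bases disagree, the two ideals are not the same.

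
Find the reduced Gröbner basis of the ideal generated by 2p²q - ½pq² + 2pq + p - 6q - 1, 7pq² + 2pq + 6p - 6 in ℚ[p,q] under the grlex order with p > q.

f_1 = 2p²q - ½pq² + 2pq + p - 6q - 1, LT = p²q.
f_2 = 7pq² + 2pq + 6p - 6, LT = pq².

S(f_1,f_2): lcm = p²q². S = -¼pq³ - 2/7p²q + pq² - 6/7p² + ½pq - 3q² + 6/7p - ½q.
  leading term pq³: subtract (-1/28q)·f_2 from -¼pq³ - 2/7p²q + pq² - 6/7p² + ½pq - 3q² + 6/7p - ½q → -2/7p²q + 15/14pq² - 6/7p² + 5/7pq - 3q² + 6/7p - 5/7q
  leading term p²q: subtract (-1/7)·f_1 from -2/7p²q + 15/14pq² - 6/7p² + 5/7pq - 3q² + 6/7p - 5/7q → pq² - 6/7p² + pq - 3q² + p - 11/7q - 1/7
  leading term pq²: subtract (1/7)·f_2 from pq² - 6/7p² + pq - 3q² + p - 11/7q - 1/7 → -6/7p² + 5/7pq - 3q² + 1/7p - 11/7q + 5/7
  leading term p²: no divisor's leading term divides it; move -6/7p² to the remainder.
  leading term pq: no divisor's leading term divides it; move 5/7pq to the remainder.
  leading term q²: no divisor's leading term divides it; move -3q² to the remainder.
  leading term p: no divisor's leading term divides it; move 1/7p to the remainder.
  leading term q: no divisor's leading term divides it; move -11/7q to the remainder.
  leading term 1: no divisor's leading term divides it; move 5/7 to the remainder.
  remainder -6/7p² + 5/7pq - 3q² + 1/7p - 11/7q + 5/7 ≠ 0; add g_3 = -6/7p² + 5/7pq - 3q² + 1/7p - 11/7q + 5/7 to the basis.

S(f_1,g_3): lcm = p²q. S = 7/12pq² - 7/2q³ + 7/6pq - 11/6q² + ½p - 13/6q - ½.
  leading term pq²: subtract (1/12)·f_2 from 7/12pq² - 7/2q³ + 7/6pq - 11/6q² + ½p - 13/6q - ½ → -7/2q³ + pq - 11/6q² - 13/6q
  leading term q³: no divisor's leading term divides it; move -7/2q³ to the remainder.
  leading term pq: no divisor's leading term divides it; move pq to the remainder.
  leading term q²: no divisor's leading term divides it; move -11/6q² to the remainder.
  leading term q: no divisor's leading term divides it; move -13/6q to the remainder.
  remainder -7/2q³ + pq - 11/6q² - 13/6q ≠ 0; add g_4 = -7/2q³ + pq - 11/6q² - 13/6q to the basis.

The other S-polynomials (S(f_2,g_3), S(f_1,g_4), S(f_2,g_4), S(g_3,g_4)) all reduce to 0 modulo the current basis, so we have a Gröbner basis.
Inter-reduce: drop elements whose leading term is divisible by another's, tail-reduce, and make monic.

G = {pq² + 2/7pq + 6/7p - 6/7, q³ - 2/7pq + 11/21q² + 13/21q, p² - ⅚pq + 7/2q² - ⅙p + 11/6q - ⅚}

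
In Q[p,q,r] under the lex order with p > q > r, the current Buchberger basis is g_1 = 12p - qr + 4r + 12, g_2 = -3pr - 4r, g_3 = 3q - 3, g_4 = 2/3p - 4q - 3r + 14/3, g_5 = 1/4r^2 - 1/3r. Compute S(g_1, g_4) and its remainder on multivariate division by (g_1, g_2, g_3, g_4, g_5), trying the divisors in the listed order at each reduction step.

lcm(LM(g_1), LM(g_4)) = p.
S = (lcm/LT(g_1))·g_1 − (lcm/LT(g_4))·g_4 = -1/12qr + 6q + 29/6r - 6.
Reduce S modulo (g_1, g_2, g_3, g_4, g_5) in that order:
  leading term qr: subtract (-1/36r)·g_3 from -1/12qr + 6q + 29/6r - 6 → 6q + 19/4r - 6
  leading term q: subtract (2)·g_3 from 6q + 19/4r - 6 → 19/4r
  leading term r: no divisor's leading term divides it; move 19/4r to the remainder.
The remainder 19/4r is nonzero, so it would be added as the next basis element.

S(g_1, g_4) = -1/12qr + 6q + 29/6r - 6; remainder on division = 19/4r.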